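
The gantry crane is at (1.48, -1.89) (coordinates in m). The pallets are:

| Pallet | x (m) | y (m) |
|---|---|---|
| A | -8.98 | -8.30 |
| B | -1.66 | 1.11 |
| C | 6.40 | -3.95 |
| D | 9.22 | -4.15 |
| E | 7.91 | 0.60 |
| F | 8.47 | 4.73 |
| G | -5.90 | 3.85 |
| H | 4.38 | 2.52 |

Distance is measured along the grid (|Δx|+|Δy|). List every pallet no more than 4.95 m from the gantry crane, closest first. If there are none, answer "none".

Distances from (1.48, -1.89):
A: |-10.46| + |-6.41| = 10.46 + 6.41 = 16.87 m
B: |-3.14| + |3.00| = 3.14 + 3.00 = 6.14 m
C: |4.92| + |-2.06| = 4.92 + 2.06 = 6.98 m
D: |7.74| + |-2.26| = 7.74 + 2.26 = 10.00 m
E: |6.43| + |2.49| = 6.43 + 2.49 = 8.92 m
F: |6.99| + |6.62| = 6.99 + 6.62 = 13.61 m
G: |-7.38| + |5.74| = 7.38 + 5.74 = 13.12 m
H: |2.90| + |4.41| = 2.90 + 4.41 = 7.31 m
Threshold 4.95 m: none within range.

none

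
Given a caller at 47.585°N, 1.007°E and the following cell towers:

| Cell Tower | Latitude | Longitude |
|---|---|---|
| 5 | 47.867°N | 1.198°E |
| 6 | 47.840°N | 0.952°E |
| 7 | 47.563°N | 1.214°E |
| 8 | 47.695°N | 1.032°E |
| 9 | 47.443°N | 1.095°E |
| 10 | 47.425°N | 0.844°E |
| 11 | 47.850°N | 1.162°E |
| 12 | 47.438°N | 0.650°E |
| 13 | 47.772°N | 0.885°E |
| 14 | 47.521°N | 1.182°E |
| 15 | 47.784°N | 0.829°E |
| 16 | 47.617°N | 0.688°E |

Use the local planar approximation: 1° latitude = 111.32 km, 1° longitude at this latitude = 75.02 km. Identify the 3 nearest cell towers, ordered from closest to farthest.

Distances from 47.585°N, 1.007°E:
5: 34.508 km
6: 28.685 km
7: 15.721 km
8: 12.388 km
9: 17.131 km
10: 21.605 km
11: 31.709 km
12: 31.386 km
13: 22.740 km
14: 14.937 km
15: 25.866 km
16: 24.195 km
Sorted: 8 (12.388 km) < 14 (14.937 km) < 7 (15.721 km) < 9 (17.131 km) < 10 (21.605 km) < …

8, 14, 7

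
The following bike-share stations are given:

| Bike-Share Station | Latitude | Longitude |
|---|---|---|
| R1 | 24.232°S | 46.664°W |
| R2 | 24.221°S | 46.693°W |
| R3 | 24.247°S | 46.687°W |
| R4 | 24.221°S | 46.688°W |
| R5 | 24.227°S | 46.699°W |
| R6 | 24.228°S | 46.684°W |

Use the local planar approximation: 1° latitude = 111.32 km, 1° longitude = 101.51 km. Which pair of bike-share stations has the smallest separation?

Pairwise distances:
R1–R2: 3.188 km
R1–R3: 2.870 km
R1–R4: 2.727 km
R1–R5: 3.596 km
R1–R6: 2.078 km
R2–R3: 2.958 km
R2–R4: 0.508 km
R2–R5: 0.904 km
R2–R6: 1.201 km
R3–R4: 2.896 km
R3–R5: 2.538 km
R3–R6: 2.137 km
R4–R5: 1.301 km
R4–R6: 0.879 km
R5–R6: 1.527 km
Closest pair: R2–R4 at 0.508 km.

R2 and R4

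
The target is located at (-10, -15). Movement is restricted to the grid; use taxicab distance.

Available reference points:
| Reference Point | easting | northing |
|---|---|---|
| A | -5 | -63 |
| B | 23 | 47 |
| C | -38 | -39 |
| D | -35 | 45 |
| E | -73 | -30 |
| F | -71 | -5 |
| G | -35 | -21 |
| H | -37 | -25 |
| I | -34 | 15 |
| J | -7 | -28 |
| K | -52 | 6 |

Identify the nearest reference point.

J

Distances from (-10, -15):
A: |5| + |-48| = 5 + 48 = 53
B: |33| + |62| = 33 + 62 = 95
C: |-28| + |-24| = 28 + 24 = 52
D: |-25| + |60| = 25 + 60 = 85
E: |-63| + |-15| = 63 + 15 = 78
F: |-61| + |10| = 61 + 10 = 71
G: |-25| + |-6| = 25 + 6 = 31
H: |-27| + |-10| = 27 + 10 = 37
I: |-24| + |30| = 24 + 30 = 54
J: |3| + |-13| = 3 + 13 = 16
K: |-42| + |21| = 42 + 21 = 63
Minimum: J at 16.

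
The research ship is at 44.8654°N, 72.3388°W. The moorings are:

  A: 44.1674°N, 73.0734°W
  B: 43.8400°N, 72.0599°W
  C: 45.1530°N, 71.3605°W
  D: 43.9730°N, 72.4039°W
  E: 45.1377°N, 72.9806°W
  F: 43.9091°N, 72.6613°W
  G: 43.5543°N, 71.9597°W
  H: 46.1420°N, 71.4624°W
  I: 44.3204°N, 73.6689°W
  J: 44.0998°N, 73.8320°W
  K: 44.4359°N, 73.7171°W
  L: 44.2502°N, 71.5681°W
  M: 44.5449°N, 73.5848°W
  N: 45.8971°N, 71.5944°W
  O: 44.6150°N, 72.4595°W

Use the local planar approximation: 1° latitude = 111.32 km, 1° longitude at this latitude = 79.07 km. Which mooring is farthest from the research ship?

H

Distances from 44.8654°N, 72.3388°W:
A: √((-0.6980·111.32)² + (-0.7346·79.07)²) = √(6037.501346 + 3373.846547) = 97.0121 km
B: √((-1.0254·111.32)² + (0.2789·79.07)²) = √(13029.658149 + 486.318181) = 116.2582 km
C: √((0.2876·111.32)² + (0.9783·79.07)²) = √(1025.000692 + 5983.669318) = 83.7178 km
D: √((-0.8924·111.32)² + (-0.0651·79.07)²) = √(9868.826606 + 26.496314) = 99.4752 km
E: √((0.2723·111.32)² + (-0.6418·79.07)²) = √(918.843776 + 2575.270797) = 59.1110 km
F: √((-0.9563·111.32)² + (-0.3225·79.07)²) = √(11332.734305 + 650.253825) = 109.4668 km
G: √((-1.3111·111.32)² + (0.3791·79.07)²) = √(21301.884722 + 898.526823) = 148.9980 km
H: √((1.2766·111.32)² + (0.8764·79.07)²) = √(20195.568154 + 4802.067002) = 158.1064 km
I: √((-0.5450·111.32)² + (-1.3301·79.07)²) = √(3680.776096 + 11060.940713) = 121.4155 km
J: √((-0.7656·111.32)² + (-1.4932·79.07)²) = √(7263.571984 + 13939.892997) = 145.6141 km
K: √((-0.4295·111.32)² + (-1.3783·79.07)²) = √(2285.981607 + 11877.115776) = 119.0088 km
L: √((-0.6152·111.32)² + (0.7707·79.07)²) = √(4690.067022 + 3713.592069) = 91.6715 km
M: √((-0.3205·111.32)² + (-1.2460·79.07)²) = √(1272.923965 + 9706.430790) = 104.7824 km
N: √((1.0317·111.32)² + (0.7444·79.07)²) = √(13190.256968 + 3464.465226) = 129.0532 km
O: √((-0.2504·111.32)² + (-0.1207·79.07)²) = √(776.989311 + 91.083145) = 29.4631 km
Maximum: H at 158.1064 km.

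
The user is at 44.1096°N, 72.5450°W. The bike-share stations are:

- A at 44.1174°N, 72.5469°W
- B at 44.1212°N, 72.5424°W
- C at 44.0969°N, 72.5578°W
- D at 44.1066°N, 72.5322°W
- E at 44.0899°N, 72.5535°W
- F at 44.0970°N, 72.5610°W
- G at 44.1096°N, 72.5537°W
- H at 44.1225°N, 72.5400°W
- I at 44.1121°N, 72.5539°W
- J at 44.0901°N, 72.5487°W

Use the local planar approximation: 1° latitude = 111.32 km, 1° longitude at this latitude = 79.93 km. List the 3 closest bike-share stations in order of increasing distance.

Distances from 44.1096°N, 72.5450°W:
A: √((0.0078·111.32)² + (-0.0019·79.93)²) = √(0.753938 + 0.023064) = 0.8815 km
B: √((0.0116·111.32)² + (0.0026·79.93)²) = √(1.667487 + 0.043188) = 1.3079 km
C: √((-0.0127·111.32)² + (-0.0128·79.93)²) = √(1.998729 + 1.046742) = 1.7451 km
D: √((-0.0030·111.32)² + (0.0128·79.93)²) = √(0.111529 + 1.046742) = 1.0762 km
E: √((-0.0197·111.32)² + (-0.0085·79.93)²) = √(4.809267 + 0.461591) = 2.2958 km
F: √((-0.0126·111.32)² + (-0.0160·79.93)²) = √(1.967377 + 1.635534) = 1.8981 km
G: √((0.0000·111.32)² + (-0.0087·79.93)²) = √(0.000000 + 0.483569) = 0.6954 km
H: √((0.0129·111.32)² + (0.0050·79.93)²) = √(2.062176 + 0.159720) = 1.4906 km
I: √((0.0025·111.32)² + (-0.0089·79.93)²) = √(0.077451 + 0.506057) = 0.7639 km
J: √((-0.0195·111.32)² + (-0.0037·79.93)²) = √(4.712112 + 0.087463) = 2.1908 km
Sorted: G (0.6954 km) < I (0.7639 km) < A (0.8815 km) < D (1.0762 km) < B (1.3079 km) < …

G, I, A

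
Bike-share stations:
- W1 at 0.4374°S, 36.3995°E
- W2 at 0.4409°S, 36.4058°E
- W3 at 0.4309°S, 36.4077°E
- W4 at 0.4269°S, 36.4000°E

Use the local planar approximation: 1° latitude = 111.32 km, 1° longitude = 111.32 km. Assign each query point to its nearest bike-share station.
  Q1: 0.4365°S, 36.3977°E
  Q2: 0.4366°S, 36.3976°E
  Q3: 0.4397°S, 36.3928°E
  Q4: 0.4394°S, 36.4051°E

Q1 at 0.4365°S, 36.3977°E:
  W1: 0.2240 km
  W2: 1.0261 km
  W3: 1.2759 km
  W4: 1.0989 km
  → nearest: W1 (0.2240 km)
Q2 at 0.4366°S, 36.3976°E:
  W1: 0.2295 km
  W2: 1.0307 km
  W3: 1.2910 km
  W4: 1.1124 km
  → nearest: W1 (0.2295 km)
Q3 at 0.4397°S, 36.3928°E:
  W1: 0.7886 km
  W2: 1.4533 km
  W3: 1.9264 km
  W4: 1.6349 km
  → nearest: W1 (0.7886 km)
Q4 at 0.4394°S, 36.4051°E:
  W1: 0.6620 km
  W2: 0.1843 km
  W3: 0.9895 km
  W4: 1.5029 km
  → nearest: W2 (0.1843 km)

Q1→W1; Q2→W1; Q3→W1; Q4→W2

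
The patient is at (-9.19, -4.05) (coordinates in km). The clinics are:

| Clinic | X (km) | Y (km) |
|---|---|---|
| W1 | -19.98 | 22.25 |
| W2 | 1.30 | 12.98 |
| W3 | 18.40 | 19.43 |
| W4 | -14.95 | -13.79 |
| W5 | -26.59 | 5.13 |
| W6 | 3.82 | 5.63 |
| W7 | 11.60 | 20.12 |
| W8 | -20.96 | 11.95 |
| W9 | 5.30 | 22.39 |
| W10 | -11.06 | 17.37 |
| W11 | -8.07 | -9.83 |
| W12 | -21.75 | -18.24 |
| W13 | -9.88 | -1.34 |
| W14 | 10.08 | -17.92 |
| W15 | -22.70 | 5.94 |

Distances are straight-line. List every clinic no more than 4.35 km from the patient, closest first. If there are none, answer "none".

Distances from (-9.19, -4.05):
W1: √((-10.79)² + (26.30)²) = √(116.4241 + 691.6900) = 28.43 km
W2: √((10.49)² + (17.03)²) = √(110.0401 + 290.0209) = 20.00 km
W3: √((27.59)² + (23.48)²) = √(761.2081 + 551.3104) = 36.23 km
W4: √((-5.76)² + (-9.74)²) = √(33.1776 + 94.8676) = 11.32 km
W5: √((-17.40)² + (9.18)²) = √(302.7600 + 84.2724) = 19.67 km
W6: √((13.01)² + (9.68)²) = √(169.2601 + 93.7024) = 16.22 km
W7: √((20.79)² + (24.17)²) = √(432.2241 + 584.1889) = 31.88 km
W8: √((-11.77)² + (16.00)²) = √(138.5329 + 256.0000) = 19.86 km
W9: √((14.49)² + (26.44)²) = √(209.9601 + 699.0736) = 30.15 km
W10: √((-1.87)² + (21.42)²) = √(3.4969 + 458.8164) = 21.50 km
W11: √((1.12)² + (-5.78)²) = √(1.2544 + 33.4084) = 5.89 km
W12: √((-12.56)² + (-14.19)²) = √(157.7536 + 201.3561) = 18.95 km
W13: √((-0.69)² + (2.71)²) = √(0.4761 + 7.3441) = 2.80 km
W14: √((19.27)² + (-13.87)²) = √(371.3329 + 192.3769) = 23.74 km
W15: √((-13.51)² + (9.99)²) = √(182.5201 + 99.8001) = 16.80 km
Threshold 4.35 km: W13 (2.80 km) is within range.

W13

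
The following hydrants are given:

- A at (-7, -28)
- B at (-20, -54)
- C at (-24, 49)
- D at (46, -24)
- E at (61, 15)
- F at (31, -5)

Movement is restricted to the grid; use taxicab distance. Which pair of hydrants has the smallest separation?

D and F

Pairwise distances:
A–B: 39
A–C: 94
A–D: 57
A–E: 111
A–F: 61
B–C: 107
B–D: 96
B–E: 150
B–F: 100
C–D: 143
C–E: 119
C–F: 109
D–E: 54
D–F: 34
E–F: 50
Closest pair: D–F at 34.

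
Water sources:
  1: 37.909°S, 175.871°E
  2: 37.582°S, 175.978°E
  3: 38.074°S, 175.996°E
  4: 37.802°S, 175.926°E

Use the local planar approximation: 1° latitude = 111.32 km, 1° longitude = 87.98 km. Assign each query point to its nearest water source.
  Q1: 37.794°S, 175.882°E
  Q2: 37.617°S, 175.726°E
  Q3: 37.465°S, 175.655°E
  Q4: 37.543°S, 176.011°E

Q1 at 37.794°S, 175.882°E:
  1: √((-0.115·111.32)² + (-0.011·87.98)²) = √(163.88608 + 0.93660) = 12.838 km
  2: √((0.212·111.32)² + (0.096·87.98)²) = √(556.95245 + 71.33627) = 25.066 km
  3: √((-0.280·111.32)² + (0.114·87.98)²) = √(971.54396 + 100.59528) = 32.744 km
  4: √((-0.008·111.32)² + (0.044·87.98)²) = √(0.79310 + 14.98557) = 3.972 km
  → nearest: 4 (3.972 km)
Q2 at 37.617°S, 175.726°E:
  1: √((-0.292·111.32)² + (0.145·87.98)²) = √(1056.60363 + 162.74360) = 34.919 km
  2: √((0.035·111.32)² + (0.252·87.98)²) = √(15.18037 + 491.55147) = 22.511 km
  3: √((-0.457·111.32)² + (0.270·87.98)²) = √(2588.08655 + 564.28102) = 56.146 km
  4: √((-0.185·111.32)² + (0.200·87.98)²) = √(424.12107 + 309.61922) = 27.088 km
  → nearest: 2 (22.511 km)
Q3 at 37.465°S, 175.655°E:
  1: √((-0.444·111.32)² + (0.216·87.98)²) = √(2442.93738 + 361.13985) = 52.954 km
  2: √((-0.117·111.32)² + (0.323·87.98)²) = √(169.63604 + 807.55658) = 31.260 km
  3: √((-0.609·111.32)² + (0.341·87.98)²) = √(4596.01017 + 900.07080) = 74.136 km
  4: √((-0.337·111.32)² + (0.271·87.98)²) = √(1407.36322 + 568.46862) = 44.450 km
  → nearest: 2 (31.260 km)
Q4 at 37.543°S, 176.011°E:
  1: √((-0.366·111.32)² + (-0.140·87.98)²) = √(1660.00183 + 151.71342) = 42.564 km
  2: √((-0.039·111.32)² + (-0.033·87.98)²) = √(18.84845 + 8.42938) = 5.223 km
  3: √((-0.531·111.32)² + (-0.015·87.98)²) = √(3494.10086 + 1.74161) = 59.126 km
  4: √((-0.259·111.32)² + (-0.085·87.98)²) = √(831.27730 + 55.92497) = 29.786 km
  → nearest: 2 (5.223 km)

Q1→4; Q2→2; Q3→2; Q4→2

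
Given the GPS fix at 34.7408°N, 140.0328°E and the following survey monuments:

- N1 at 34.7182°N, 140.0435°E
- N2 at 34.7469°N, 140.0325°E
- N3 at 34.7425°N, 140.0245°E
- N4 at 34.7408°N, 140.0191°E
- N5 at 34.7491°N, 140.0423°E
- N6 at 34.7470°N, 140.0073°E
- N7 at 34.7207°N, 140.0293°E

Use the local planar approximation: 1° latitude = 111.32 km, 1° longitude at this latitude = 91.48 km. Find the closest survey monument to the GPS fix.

N2

Distances from 34.7408°N, 140.0328°E:
N1: √((-0.0226·111.32)² + (0.0107·91.48)²) = √(6.329411 + 0.958120) = 2.6995 km
N2: √((0.0061·111.32)² + (-0.0003·91.48)²) = √(0.461112 + 0.000753) = 0.6796 km
N3: √((0.0017·111.32)² + (-0.0083·91.48)²) = √(0.035813 + 0.576512) = 0.7825 km
N4: √((0.0000·111.32)² + (-0.0137·91.48)²) = √(0.000000 + 1.570701) = 1.2533 km
N5: √((0.0083·111.32)² + (0.0095·91.48)²) = √(0.853695 + 0.755265) = 1.2684 km
N6: √((0.0062·111.32)² + (-0.0255·91.48)²) = √(0.476354 + 5.441676) = 2.4327 km
N7: √((-0.0201·111.32)² + (-0.0035·91.48)²) = √(5.006549 + 0.102515) = 2.2603 km
Minimum: N2 at 0.6796 km.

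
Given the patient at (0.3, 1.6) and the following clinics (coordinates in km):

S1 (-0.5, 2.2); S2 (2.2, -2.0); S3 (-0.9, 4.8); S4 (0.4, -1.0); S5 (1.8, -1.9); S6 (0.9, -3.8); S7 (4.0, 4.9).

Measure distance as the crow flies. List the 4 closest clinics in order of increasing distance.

S1, S4, S3, S5

Distances from (0.3, 1.6):
S1: √((-0.8)² + (0.6)²) = √(0.640 + 0.360) = 1.0 km
S2: √((1.9)² + (-3.6)²) = √(3.610 + 12.960) = 4.1 km
S3: √((-1.2)² + (3.2)²) = √(1.440 + 10.240) = 3.4 km
S4: √((0.1)² + (-2.6)²) = √(0.010 + 6.760) = 2.6 km
S5: √((1.5)² + (-3.5)²) = √(2.250 + 12.250) = 3.8 km
S6: √((0.6)² + (-5.4)²) = √(0.360 + 29.160) = 5.4 km
S7: √((3.7)² + (3.3)²) = √(13.690 + 10.890) = 5.0 km
Sorted: S1 (1.0 km) < S4 (2.6 km) < S3 (3.4 km) < S5 (3.8 km) < S2 (4.1 km) < S7 (5.0 km) < …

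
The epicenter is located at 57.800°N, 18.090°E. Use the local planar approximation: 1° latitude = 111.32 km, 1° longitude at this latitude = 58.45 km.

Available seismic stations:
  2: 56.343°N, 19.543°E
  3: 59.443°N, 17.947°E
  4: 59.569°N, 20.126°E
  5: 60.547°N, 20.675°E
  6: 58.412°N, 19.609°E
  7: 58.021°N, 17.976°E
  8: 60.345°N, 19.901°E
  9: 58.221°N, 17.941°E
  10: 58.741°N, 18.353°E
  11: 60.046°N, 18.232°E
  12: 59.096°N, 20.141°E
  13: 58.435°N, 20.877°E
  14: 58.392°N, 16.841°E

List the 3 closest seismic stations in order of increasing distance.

7, 9, 14

Distances from 57.800°N, 18.090°E:
2: 183.083 km
3: 183.090 km
4: 230.090 km
5: 341.087 km
6: 111.912 km
7: 25.488 km
8: 302.439 km
9: 47.668 km
10: 105.874 km
11: 250.162 km
12: 187.578 km
13: 177.576 km
14: 98.349 km
Sorted: 7 (25.488 km) < 9 (47.668 km) < 14 (98.349 km) < 10 (105.874 km) < 6 (111.912 km) < …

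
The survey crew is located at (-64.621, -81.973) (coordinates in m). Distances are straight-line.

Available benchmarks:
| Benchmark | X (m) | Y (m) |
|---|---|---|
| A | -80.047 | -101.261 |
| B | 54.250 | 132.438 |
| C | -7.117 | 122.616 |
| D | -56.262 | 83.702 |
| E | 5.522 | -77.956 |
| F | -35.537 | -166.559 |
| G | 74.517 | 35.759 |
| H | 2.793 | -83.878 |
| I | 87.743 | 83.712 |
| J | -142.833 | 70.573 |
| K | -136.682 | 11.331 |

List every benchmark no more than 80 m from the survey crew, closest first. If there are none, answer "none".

Distances from (-64.621, -81.973):
A: 24.698 m
B: 245.158 m
C: 212.517 m
D: 165.886 m
E: 70.258 m
F: 89.446 m
G: 182.264 m
H: 67.441 m
I: 225.092 m
J: 171.428 m
K: 117.892 m
Threshold 80 m: A (24.698 m), H (67.441 m), E (70.258 m) are within range.

A, H, E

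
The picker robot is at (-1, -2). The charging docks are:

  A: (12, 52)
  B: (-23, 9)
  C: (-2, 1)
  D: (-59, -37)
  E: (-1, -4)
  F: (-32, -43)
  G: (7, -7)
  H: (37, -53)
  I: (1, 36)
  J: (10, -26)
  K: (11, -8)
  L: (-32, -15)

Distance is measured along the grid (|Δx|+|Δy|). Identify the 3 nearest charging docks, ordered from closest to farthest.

Distances from (-1, -2):
A: 67
B: 33
C: 4
D: 93
E: 2
F: 72
G: 13
H: 89
I: 40
J: 35
K: 18
L: 44
Sorted: E (2) < C (4) < G (13) < K (18) < B (33) < …

E, C, G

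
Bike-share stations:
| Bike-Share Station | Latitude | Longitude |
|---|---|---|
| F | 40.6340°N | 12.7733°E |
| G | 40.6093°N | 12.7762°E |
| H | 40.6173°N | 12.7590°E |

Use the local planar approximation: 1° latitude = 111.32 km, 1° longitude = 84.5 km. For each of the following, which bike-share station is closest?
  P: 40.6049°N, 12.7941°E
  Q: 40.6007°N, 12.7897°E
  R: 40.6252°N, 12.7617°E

P→G; Q→G; R→H

P at 40.6049°N, 12.7941°E:
  F: 3.6855 km
  G: 1.5899 km
  H: 3.2714 km
  → nearest: G (1.5899 km)
Q at 40.6007°N, 12.7897°E:
  F: 3.9575 km
  G: 1.4892 km
  H: 3.1850 km
  → nearest: G (1.4892 km)
R at 40.6252°N, 12.7617°E:
  F: 1.3858 km
  G: 2.1527 km
  H: 0.9085 km
  → nearest: H (0.9085 km)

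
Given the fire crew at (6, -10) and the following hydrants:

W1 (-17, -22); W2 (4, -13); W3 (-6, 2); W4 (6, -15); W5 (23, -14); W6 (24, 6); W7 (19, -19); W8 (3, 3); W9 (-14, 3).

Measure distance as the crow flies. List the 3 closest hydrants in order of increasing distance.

Distances from (6, -10):
W1: √((-23)² + (-12)²) = √(529.000 + 144.000) = 25.9
W2: √((-2)² + (-3)²) = √(4.000 + 9.000) = 3.6
W3: √((-12)² + (12)²) = √(144.000 + 144.000) = 17.0
W4: √((0)² + (-5)²) = √(0.000 + 25.000) = 5.0
W5: √((17)² + (-4)²) = √(289.000 + 16.000) = 17.5
W6: √((18)² + (16)²) = √(324.000 + 256.000) = 24.1
W7: √((13)² + (-9)²) = √(169.000 + 81.000) = 15.8
W8: √((-3)² + (13)²) = √(9.000 + 169.000) = 13.3
W9: √((-20)² + (13)²) = √(400.000 + 169.000) = 23.9
Sorted: W2 (3.6) < W4 (5.0) < W8 (13.3) < W7 (15.8) < W3 (17.0) < …

W2, W4, W8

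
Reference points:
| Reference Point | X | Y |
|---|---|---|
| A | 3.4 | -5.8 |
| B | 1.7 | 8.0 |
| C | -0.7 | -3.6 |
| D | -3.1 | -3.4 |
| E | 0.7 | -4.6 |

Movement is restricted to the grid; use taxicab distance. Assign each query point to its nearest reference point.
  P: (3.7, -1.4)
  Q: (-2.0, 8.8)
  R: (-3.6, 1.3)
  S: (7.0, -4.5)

P at (3.7, -1.4):
  A: |-0.3| + |-4.4| = 0.3 + 4.4 = 4.7
  B: |-2.0| + |9.4| = 2.0 + 9.4 = 11.4
  C: |-4.4| + |-2.2| = 4.4 + 2.2 = 6.6
  D: |-6.8| + |-2.0| = 6.8 + 2.0 = 8.8
  E: |-3.0| + |-3.2| = 3.0 + 3.2 = 6.2
  → nearest: A (4.7)
Q at (-2.0, 8.8):
  A: |5.4| + |-14.6| = 5.4 + 14.6 = 20.0
  B: |3.7| + |-0.8| = 3.7 + 0.8 = 4.5
  C: |1.3| + |-12.4| = 1.3 + 12.4 = 13.7
  D: |-1.1| + |-12.2| = 1.1 + 12.2 = 13.3
  E: |2.7| + |-13.4| = 2.7 + 13.4 = 16.1
  → nearest: B (4.5)
R at (-3.6, 1.3):
  A: |7.0| + |-7.1| = 7.0 + 7.1 = 14.1
  B: |5.3| + |6.7| = 5.3 + 6.7 = 12.0
  C: |2.9| + |-4.9| = 2.9 + 4.9 = 7.8
  D: |0.5| + |-4.7| = 0.5 + 4.7 = 5.2
  E: |4.3| + |-5.9| = 4.3 + 5.9 = 10.2
  → nearest: D (5.2)
S at (7.0, -4.5):
  A: |-3.6| + |-1.3| = 3.6 + 1.3 = 4.9
  B: |-5.3| + |12.5| = 5.3 + 12.5 = 17.8
  C: |-7.7| + |0.9| = 7.7 + 0.9 = 8.6
  D: |-10.1| + |1.1| = 10.1 + 1.1 = 11.2
  E: |-6.3| + |-0.1| = 6.3 + 0.1 = 6.4
  → nearest: A (4.9)

P→A; Q→B; R→D; S→A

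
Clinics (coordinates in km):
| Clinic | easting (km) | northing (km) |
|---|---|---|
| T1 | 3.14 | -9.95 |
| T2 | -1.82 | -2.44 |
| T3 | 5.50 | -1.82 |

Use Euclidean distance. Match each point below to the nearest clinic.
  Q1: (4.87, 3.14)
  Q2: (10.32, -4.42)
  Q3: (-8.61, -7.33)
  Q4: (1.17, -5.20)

Q1→T3; Q2→T3; Q3→T2; Q4→T2

Q1 at (4.87, 3.14):
  T1: 13.20 km
  T2: 8.71 km
  T3: 5.00 km
  → nearest: T3 (5.00 km)
Q2 at (10.32, -4.42):
  T1: 9.06 km
  T2: 12.30 km
  T3: 5.48 km
  → nearest: T3 (5.48 km)
Q3 at (-8.61, -7.33):
  T1: 12.04 km
  T2: 8.37 km
  T3: 15.15 km
  → nearest: T2 (8.37 km)
Q4 at (1.17, -5.20):
  T1: 5.14 km
  T2: 4.07 km
  T3: 5.49 km
  → nearest: T2 (4.07 km)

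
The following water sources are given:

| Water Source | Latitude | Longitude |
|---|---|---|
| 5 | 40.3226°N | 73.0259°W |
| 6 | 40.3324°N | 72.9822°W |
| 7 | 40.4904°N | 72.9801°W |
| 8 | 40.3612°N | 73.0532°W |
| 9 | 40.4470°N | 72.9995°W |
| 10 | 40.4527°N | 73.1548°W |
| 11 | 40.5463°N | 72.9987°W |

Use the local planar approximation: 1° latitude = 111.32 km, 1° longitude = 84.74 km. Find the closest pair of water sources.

5 and 6

Pairwise distances:
5–6: 3.8605 km
5–8: 4.8801 km
7–9: 5.1033 km
7–11: 6.4193 km
6–8: 6.8174 km
8–9: 10.5799 km
9–11: 11.0543 km
6–9: 12.8412 km
9–10: 13.1754 km
8–10: 13.3370 km
5–9: 14.0277 km
7–10: 15.3874 km
7–8: 15.6598 km
10–11: 16.8388 km
6–7: 17.5895 km
5–10: 18.1400 km
5–7: 19.0784 km
6–10: 19.8309 km
8–11: 21.1165 km
6–11: 23.8524 km
5–11: 25.0087 km
Closest pair: 5–6 at 3.8605 km.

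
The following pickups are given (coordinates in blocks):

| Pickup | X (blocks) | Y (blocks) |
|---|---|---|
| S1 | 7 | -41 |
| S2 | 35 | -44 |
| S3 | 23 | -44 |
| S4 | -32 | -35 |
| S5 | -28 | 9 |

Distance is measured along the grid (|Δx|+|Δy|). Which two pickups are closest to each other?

S2 and S3

Pairwise distances:
S1–S2: |28| + |-3| = 28 + 3 = 31 blocks
S1–S3: |16| + |-3| = 16 + 3 = 19 blocks
S1–S4: |-39| + |6| = 39 + 6 = 45 blocks
S1–S5: |-35| + |50| = 35 + 50 = 85 blocks
S2–S3: |-12| + |0| = 12 + 0 = 12 blocks
S2–S4: |-67| + |9| = 67 + 9 = 76 blocks
S2–S5: |-63| + |53| = 63 + 53 = 116 blocks
S3–S4: |-55| + |9| = 55 + 9 = 64 blocks
S3–S5: |-51| + |53| = 51 + 53 = 104 blocks
S4–S5: |4| + |44| = 4 + 44 = 48 blocks
Closest pair: S2–S3 at 12 blocks.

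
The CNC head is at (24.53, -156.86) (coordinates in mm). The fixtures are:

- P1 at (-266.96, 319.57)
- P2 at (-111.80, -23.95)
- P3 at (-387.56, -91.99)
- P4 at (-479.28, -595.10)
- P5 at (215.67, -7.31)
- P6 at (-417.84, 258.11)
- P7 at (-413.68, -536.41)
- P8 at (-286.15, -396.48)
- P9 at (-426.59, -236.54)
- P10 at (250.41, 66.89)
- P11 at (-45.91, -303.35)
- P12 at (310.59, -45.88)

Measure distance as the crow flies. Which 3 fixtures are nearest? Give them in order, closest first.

P11, P2, P5

Distances from (24.53, -156.86):
P1: 558.53 mm
P2: 190.40 mm
P3: 417.16 mm
P4: 667.74 mm
P5: 242.69 mm
P6: 606.54 mm
P7: 579.73 mm
P8: 392.35 mm
P9: 458.10 mm
P10: 317.94 mm
P11: 162.55 mm
P12: 306.83 mm
Sorted: P11 (162.55 mm) < P2 (190.40 mm) < P5 (242.69 mm) < P12 (306.83 mm) < P10 (317.94 mm) < …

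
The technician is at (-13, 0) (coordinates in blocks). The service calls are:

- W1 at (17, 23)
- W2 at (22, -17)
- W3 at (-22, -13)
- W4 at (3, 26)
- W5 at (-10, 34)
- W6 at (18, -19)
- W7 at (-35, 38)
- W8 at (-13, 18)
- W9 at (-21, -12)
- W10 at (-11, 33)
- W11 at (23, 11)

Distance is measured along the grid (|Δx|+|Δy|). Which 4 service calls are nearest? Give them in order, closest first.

Distances from (-13, 0):
W1: 53 blocks
W2: 52 blocks
W3: 22 blocks
W4: 42 blocks
W5: 37 blocks
W6: 50 blocks
W7: 60 blocks
W8: 18 blocks
W9: 20 blocks
W10: 35 blocks
W11: 47 blocks
Sorted: W8 (18 blocks) < W9 (20 blocks) < W3 (22 blocks) < W10 (35 blocks) < W5 (37 blocks) < W4 (42 blocks) < …

W8, W9, W3, W10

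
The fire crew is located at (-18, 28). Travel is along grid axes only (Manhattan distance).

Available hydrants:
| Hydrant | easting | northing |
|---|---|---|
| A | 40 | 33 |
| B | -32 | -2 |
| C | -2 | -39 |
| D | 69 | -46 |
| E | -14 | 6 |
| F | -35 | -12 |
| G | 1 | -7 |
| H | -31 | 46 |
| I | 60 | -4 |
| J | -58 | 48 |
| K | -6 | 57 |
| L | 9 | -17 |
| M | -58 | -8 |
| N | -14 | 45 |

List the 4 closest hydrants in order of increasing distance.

Distances from (-18, 28):
A: |58| + |5| = 58 + 5 = 63
B: |-14| + |-30| = 14 + 30 = 44
C: |16| + |-67| = 16 + 67 = 83
D: |87| + |-74| = 87 + 74 = 161
E: |4| + |-22| = 4 + 22 = 26
F: |-17| + |-40| = 17 + 40 = 57
G: |19| + |-35| = 19 + 35 = 54
H: |-13| + |18| = 13 + 18 = 31
I: |78| + |-32| = 78 + 32 = 110
J: |-40| + |20| = 40 + 20 = 60
K: |12| + |29| = 12 + 29 = 41
L: |27| + |-45| = 27 + 45 = 72
M: |-40| + |-36| = 40 + 36 = 76
N: |4| + |17| = 4 + 17 = 21
Sorted: N (21) < E (26) < H (31) < K (41) < B (44) < G (54) < …

N, E, H, K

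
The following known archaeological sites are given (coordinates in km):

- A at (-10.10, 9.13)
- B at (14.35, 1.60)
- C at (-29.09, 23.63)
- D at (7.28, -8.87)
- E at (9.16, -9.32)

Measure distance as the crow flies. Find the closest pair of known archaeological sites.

D and E

Pairwise distances:
A–B: 25.58 km
A–C: 23.89 km
A–D: 25.02 km
A–E: 26.67 km
B–C: 48.71 km
B–D: 12.63 km
B–E: 12.09 km
C–D: 48.78 km
C–E: 50.49 km
D–E: 1.93 km
Closest pair: D–E at 1.93 km.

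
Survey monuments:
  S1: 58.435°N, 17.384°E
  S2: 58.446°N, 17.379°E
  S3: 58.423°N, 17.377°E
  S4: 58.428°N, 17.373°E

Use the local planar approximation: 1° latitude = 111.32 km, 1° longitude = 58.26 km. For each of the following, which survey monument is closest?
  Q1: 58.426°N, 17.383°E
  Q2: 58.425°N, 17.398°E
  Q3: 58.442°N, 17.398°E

Q1 at 58.426°N, 17.383°E:
  S1: 1.004 km
  S2: 2.239 km
  S3: 0.483 km
  S4: 0.624 km
  → nearest: S3 (0.483 km)
Q2 at 58.425°N, 17.398°E:
  S1: 1.380 km
  S2: 2.587 km
  S3: 1.244 km
  S4: 1.494 km
  → nearest: S3 (1.244 km)
Q3 at 58.442°N, 17.398°E:
  S1: 1.128 km
  S2: 1.193 km
  S3: 2.443 km
  S4: 2.133 km
  → nearest: S1 (1.128 km)

Q1→S3; Q2→S3; Q3→S1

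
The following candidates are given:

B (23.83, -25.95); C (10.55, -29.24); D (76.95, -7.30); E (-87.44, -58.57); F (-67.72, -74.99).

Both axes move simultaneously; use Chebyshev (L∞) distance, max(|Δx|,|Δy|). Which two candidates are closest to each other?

B and C

Pairwise distances:
B–C: max(|-13.28|, |-3.29|) = 13.28
B–D: max(|53.12|, |18.65|) = 53.12
B–E: max(|-111.27|, |-32.62|) = 111.27
B–F: max(|-91.55|, |-49.04|) = 91.55
C–D: max(|66.40|, |21.94|) = 66.40
C–E: max(|-97.99|, |-29.33|) = 97.99
C–F: max(|-78.27|, |-45.75|) = 78.27
D–E: max(|-164.39|, |-51.27|) = 164.39
D–F: max(|-144.67|, |-67.69|) = 144.67
E–F: max(|19.72|, |-16.42|) = 19.72
Closest pair: B–C at 13.28.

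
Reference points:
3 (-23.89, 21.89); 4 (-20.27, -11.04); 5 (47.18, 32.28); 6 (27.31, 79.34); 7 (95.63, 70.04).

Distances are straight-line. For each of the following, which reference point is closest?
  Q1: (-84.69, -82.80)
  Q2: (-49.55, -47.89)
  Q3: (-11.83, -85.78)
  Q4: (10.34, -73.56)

Q1→4; Q2→4; Q3→4; Q4→4

Q1 at (-84.69, -82.80):
  3: 121.06
  4: 96.43
  5: 175.02
  6: 197.06
  7: 236.38
  → nearest: 4 (96.43)
Q2 at (-49.55, -47.89):
  3: 74.35
  4: 47.07
  5: 125.63
  6: 148.64
  7: 187.04
  → nearest: 4 (47.07)
Q3 at (-11.83, -85.78):
  3: 108.34
  4: 75.22
  5: 131.99
  6: 169.70
  7: 189.28
  → nearest: 4 (75.22)
Q4 at (10.34, -73.56):
  3: 101.40
  4: 69.61
  5: 112.07
  6: 153.84
  7: 167.02
  → nearest: 4 (69.61)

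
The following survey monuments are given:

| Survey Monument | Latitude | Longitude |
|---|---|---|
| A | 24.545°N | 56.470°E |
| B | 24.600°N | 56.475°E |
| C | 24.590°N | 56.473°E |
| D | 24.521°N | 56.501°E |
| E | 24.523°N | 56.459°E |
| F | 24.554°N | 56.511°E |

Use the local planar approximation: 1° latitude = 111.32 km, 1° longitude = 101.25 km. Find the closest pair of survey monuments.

B and C

Pairwise distances:
A–B: √((0.055·111.32)² + (0.005·101.25)²) = √(37.48623 + 0.25629) = 6.143 km
A–C: √((0.045·111.32)² + (0.003·101.25)²) = √(25.09409 + 0.09226) = 5.019 km
A–D: √((-0.024·111.32)² + (0.031·101.25)²) = √(7.13787 + 9.85175) = 4.122 km
A–E: √((-0.022·111.32)² + (-0.011·101.25)²) = √(5.99780 + 1.24044) = 2.690 km
A–F: √((0.009·111.32)² + (0.041·101.25)²) = √(1.00376 + 17.23288) = 4.270 km
B–C: √((-0.010·111.32)² + (-0.002·101.25)²) = √(1.23921 + 0.04101) = 1.131 km
B–D: √((-0.079·111.32)² + (0.026·101.25)²) = √(77.33936 + 6.93006) = 9.180 km
B–E: √((-0.077·111.32)² + (-0.016·101.25)²) = √(73.47301 + 2.62440) = 8.723 km
B–F: √((-0.046·111.32)² + (0.036·101.25)²) = √(26.22177 + 13.28603) = 6.286 km
C–D: √((-0.069·111.32)² + (0.028·101.25)²) = √(58.99899 + 8.03722) = 8.188 km
C–E: √((-0.067·111.32)² + (-0.014·101.25)²) = √(55.62833 + 2.00931) = 7.592 km
C–F: √((-0.036·111.32)² + (0.038·101.25)²) = √(16.06022 + 14.80326) = 5.555 km
D–E: √((0.002·111.32)² + (-0.042·101.25)²) = √(0.04957 + 18.08376) = 4.258 km
D–F: √((0.033·111.32)² + (0.010·101.25)²) = √(13.49504 + 1.02516) = 3.811 km
E–F: √((0.031·111.32)² + (0.052·101.25)²) = √(11.90885 + 27.72022) = 6.295 km
Closest pair: B–C at 1.131 km.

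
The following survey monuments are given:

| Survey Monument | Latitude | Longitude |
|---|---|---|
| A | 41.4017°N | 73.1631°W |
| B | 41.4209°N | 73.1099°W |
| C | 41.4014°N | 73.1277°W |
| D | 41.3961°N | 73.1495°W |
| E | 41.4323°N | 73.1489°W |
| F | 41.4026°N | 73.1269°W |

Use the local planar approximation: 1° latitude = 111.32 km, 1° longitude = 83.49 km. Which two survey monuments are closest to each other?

Pairwise distances:
A–B: √((0.0192·111.32)² + (0.0532·83.49)²) = √(4.568239 + 19.728415) = 4.9292 km
A–C: √((-0.0003·111.32)² + (0.0354·83.49)²) = √(0.001115 + 8.735252) = 2.9557 km
A–D: √((-0.0056·111.32)² + (0.0136·83.49)²) = √(0.388618 + 1.289278) = 1.2953 km
A–E: √((0.0306·111.32)² + (0.0142·83.49)²) = √(11.603506 + 1.405548) = 3.6068 km
A–F: √((0.0009·111.32)² + (0.0362·83.49)²) = √(0.010038 + 9.134527) = 3.0240 km
B–C: √((-0.0195·111.32)² + (-0.0178·83.49)²) = √(4.712112 + 2.208559) = 2.6307 km
B–D: √((-0.0248·111.32)² + (-0.0396·83.49)²) = √(7.621663 + 10.930985) = 4.3073 km
B–E: √((0.0114·111.32)² + (-0.0390·83.49)²) = √(1.610483 + 10.602252) = 3.4947 km
B–F: √((-0.0183·111.32)² + (-0.0170·83.49)²) = √(4.150005 + 2.014498) = 2.4828 km
C–D: √((-0.0053·111.32)² + (-0.0218·83.49)²) = √(0.348095 + 3.312698) = 1.9133 km
C–E: √((0.0309·111.32)² + (-0.0212·83.49)²) = √(11.832141 + 3.132858) = 3.8685 km
C–F: √((0.0012·111.32)² + (0.0008·83.49)²) = √(0.017845 + 0.004461) = 0.1494 km
D–E: √((0.0362·111.32)² + (0.0006·83.49)²) = √(16.239159 + 0.002509) = 4.0301 km
D–F: √((0.0065·111.32)² + (0.0226·83.49)²) = √(0.523568 + 3.560293) = 2.0209 km
E–F: √((-0.0297·111.32)² + (0.0220·83.49)²) = √(10.930985 + 3.373761) = 3.7822 km
Closest pair: C–F at 0.1494 km.

C and F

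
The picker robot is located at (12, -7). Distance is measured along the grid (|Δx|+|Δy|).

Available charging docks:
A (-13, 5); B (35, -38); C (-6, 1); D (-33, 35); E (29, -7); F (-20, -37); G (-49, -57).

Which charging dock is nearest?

Distances from (12, -7):
A: 37
B: 54
C: 26
D: 87
E: 17
F: 62
G: 111
Minimum: E at 17.

E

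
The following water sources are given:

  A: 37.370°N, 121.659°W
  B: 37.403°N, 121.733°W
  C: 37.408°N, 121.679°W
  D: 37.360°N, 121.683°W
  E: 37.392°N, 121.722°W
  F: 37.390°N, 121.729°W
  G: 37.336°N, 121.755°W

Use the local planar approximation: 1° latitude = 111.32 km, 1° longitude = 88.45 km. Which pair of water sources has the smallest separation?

E and F

Pairwise distances:
A–B: 7.506 km
A–C: 4.585 km
A–D: 2.397 km
A–E: 6.087 km
A–F: 6.580 km
A–G: 9.297 km
B–C: 4.809 km
B–D: 6.517 km
B–E: 1.564 km
B–F: 1.490 km
B–G: 7.708 km
C–D: 5.355 km
C–E: 4.200 km
C–F: 4.855 km
C–G: 10.461 km
D–E: 4.959 km
D–F: 5.264 km
D–G: 6.906 km
E–F: 0.658 km
E–G: 6.883 km
F–G: 6.436 km
Closest pair: E–F at 0.658 km.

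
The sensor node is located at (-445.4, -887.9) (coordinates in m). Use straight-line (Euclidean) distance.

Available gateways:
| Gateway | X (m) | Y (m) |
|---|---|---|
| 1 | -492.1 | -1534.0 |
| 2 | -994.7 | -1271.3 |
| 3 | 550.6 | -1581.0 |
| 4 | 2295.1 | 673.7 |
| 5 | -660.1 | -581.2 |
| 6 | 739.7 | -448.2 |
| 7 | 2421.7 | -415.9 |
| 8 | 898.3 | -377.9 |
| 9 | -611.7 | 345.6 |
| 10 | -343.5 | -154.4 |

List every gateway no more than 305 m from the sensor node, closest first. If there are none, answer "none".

Distances from (-445.4, -887.9):
1: 647.8 m
2: 669.9 m
3: 1213.4 m
4: 3154.2 m
5: 374.4 m
6: 1264.0 m
7: 2905.7 m
8: 1437.2 m
9: 1244.7 m
10: 740.5 m
Threshold 305 m: none within range.

none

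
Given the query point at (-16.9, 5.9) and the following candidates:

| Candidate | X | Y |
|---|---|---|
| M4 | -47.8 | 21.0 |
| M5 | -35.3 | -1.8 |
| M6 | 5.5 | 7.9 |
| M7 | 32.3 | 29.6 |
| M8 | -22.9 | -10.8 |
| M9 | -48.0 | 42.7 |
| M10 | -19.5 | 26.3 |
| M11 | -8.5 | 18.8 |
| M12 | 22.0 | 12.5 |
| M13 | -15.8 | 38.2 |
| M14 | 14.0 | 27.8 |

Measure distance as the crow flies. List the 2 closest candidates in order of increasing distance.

M11, M8

Distances from (-16.9, 5.9):
M4: √((-30.9)² + (15.1)²) = √(954.810 + 228.010) = 34.4
M5: √((-18.4)² + (-7.7)²) = √(338.560 + 59.290) = 19.9
M6: √((22.4)² + (2.0)²) = √(501.760 + 4.000) = 22.5
M7: √((49.2)² + (23.7)²) = √(2420.640 + 561.690) = 54.6
M8: √((-6.0)² + (-16.7)²) = √(36.000 + 278.890) = 17.7
M9: √((-31.1)² + (36.8)²) = √(967.210 + 1354.240) = 48.2
M10: √((-2.6)² + (20.4)²) = √(6.760 + 416.160) = 20.6
M11: √((8.4)² + (12.9)²) = √(70.560 + 166.410) = 15.4
M12: √((38.9)² + (6.6)²) = √(1513.210 + 43.560) = 39.5
M13: √((1.1)² + (32.3)²) = √(1.210 + 1043.290) = 32.3
M14: √((30.9)² + (21.9)²) = √(954.810 + 479.610) = 37.9
Sorted: M11 (15.4) < M8 (17.7) < M5 (19.9) < M10 (20.6) < …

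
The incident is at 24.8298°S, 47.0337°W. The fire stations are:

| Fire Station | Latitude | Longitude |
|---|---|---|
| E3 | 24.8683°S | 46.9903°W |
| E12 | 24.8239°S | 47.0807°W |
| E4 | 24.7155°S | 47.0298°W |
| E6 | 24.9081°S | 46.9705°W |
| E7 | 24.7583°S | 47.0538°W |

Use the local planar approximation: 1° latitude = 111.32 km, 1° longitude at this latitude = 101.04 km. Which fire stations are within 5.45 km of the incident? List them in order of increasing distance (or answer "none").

E12

Distances from 24.8298°S, 47.0337°W:
E3: √((-0.0385·111.32)² + (0.0434·101.04)²) = √(18.368253 + 19.229418) = 6.1317 km
E12: √((0.0059·111.32)² + (-0.0470·101.04)²) = √(0.431370 + 22.551861) = 4.7941 km
E4: √((0.1143·111.32)² + (0.0039·101.04)²) = √(161.897020 + 0.155280) = 12.7300 km
E6: √((-0.0783·111.32)² + (0.0632·101.04)²) = √(75.974862 + 40.777522) = 10.8052 km
E7: √((0.0715·111.32)² + (-0.0201·101.04)²) = √(63.351730 + 4.124571) = 8.2144 km
Threshold 5.45 km: E12 (4.7941 km) is within range.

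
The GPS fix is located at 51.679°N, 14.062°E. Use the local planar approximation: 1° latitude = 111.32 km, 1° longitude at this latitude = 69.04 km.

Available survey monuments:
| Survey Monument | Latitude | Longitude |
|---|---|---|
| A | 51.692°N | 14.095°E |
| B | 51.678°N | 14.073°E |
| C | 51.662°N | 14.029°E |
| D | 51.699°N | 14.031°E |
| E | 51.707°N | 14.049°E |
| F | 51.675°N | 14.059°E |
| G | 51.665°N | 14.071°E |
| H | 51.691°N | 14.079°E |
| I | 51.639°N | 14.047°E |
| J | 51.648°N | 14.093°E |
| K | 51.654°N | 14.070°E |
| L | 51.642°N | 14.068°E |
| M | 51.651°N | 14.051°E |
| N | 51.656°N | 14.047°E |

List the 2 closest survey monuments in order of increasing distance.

F, B

Distances from 51.679°N, 14.062°E:
A: 2.699 km
B: 0.768 km
C: 2.962 km
D: 3.088 km
E: 3.244 km
F: 0.491 km
G: 1.678 km
H: 1.778 km
I: 4.572 km
J: 4.061 km
K: 2.837 km
L: 4.140 km
M: 3.208 km
N: 2.762 km
Sorted: F (0.491 km) < B (0.768 km) < G (1.678 km) < H (1.778 km) < …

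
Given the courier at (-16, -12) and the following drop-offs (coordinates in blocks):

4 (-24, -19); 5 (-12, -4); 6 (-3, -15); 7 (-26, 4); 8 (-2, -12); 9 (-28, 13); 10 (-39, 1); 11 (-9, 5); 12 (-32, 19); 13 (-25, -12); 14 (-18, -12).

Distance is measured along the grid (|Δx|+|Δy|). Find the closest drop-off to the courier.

Distances from (-16, -12):
4: 15 blocks
5: 12 blocks
6: 16 blocks
7: 26 blocks
8: 14 blocks
9: 37 blocks
10: 36 blocks
11: 24 blocks
12: 47 blocks
13: 9 blocks
14: 2 blocks
Minimum: 14 at 2 blocks.

14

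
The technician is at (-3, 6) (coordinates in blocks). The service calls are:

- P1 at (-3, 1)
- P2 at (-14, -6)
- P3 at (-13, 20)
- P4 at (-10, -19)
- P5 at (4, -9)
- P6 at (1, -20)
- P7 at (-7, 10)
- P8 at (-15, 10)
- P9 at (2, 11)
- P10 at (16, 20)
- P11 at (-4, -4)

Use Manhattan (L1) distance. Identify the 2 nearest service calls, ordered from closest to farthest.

Distances from (-3, 6):
P1: |0| + |-5| = 0 + 5 = 5 blocks
P2: |-11| + |-12| = 11 + 12 = 23 blocks
P3: |-10| + |14| = 10 + 14 = 24 blocks
P4: |-7| + |-25| = 7 + 25 = 32 blocks
P5: |7| + |-15| = 7 + 15 = 22 blocks
P6: |4| + |-26| = 4 + 26 = 30 blocks
P7: |-4| + |4| = 4 + 4 = 8 blocks
P8: |-12| + |4| = 12 + 4 = 16 blocks
P9: |5| + |5| = 5 + 5 = 10 blocks
P10: |19| + |14| = 19 + 14 = 33 blocks
P11: |-1| + |-10| = 1 + 10 = 11 blocks
Sorted: P1 (5 blocks) < P7 (8 blocks) < P9 (10 blocks) < P11 (11 blocks) < …

P1, P7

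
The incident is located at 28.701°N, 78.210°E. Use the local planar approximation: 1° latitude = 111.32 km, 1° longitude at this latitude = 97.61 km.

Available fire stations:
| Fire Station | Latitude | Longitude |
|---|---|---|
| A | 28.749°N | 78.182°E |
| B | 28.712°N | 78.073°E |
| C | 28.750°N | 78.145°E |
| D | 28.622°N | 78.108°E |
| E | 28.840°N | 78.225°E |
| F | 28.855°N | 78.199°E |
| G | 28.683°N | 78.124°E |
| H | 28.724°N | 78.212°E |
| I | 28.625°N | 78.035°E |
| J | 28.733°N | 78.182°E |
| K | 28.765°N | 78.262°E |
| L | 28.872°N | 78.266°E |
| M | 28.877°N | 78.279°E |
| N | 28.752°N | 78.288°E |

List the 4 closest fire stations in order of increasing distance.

Distances from 28.701°N, 78.210°E:
A: 6.002 km
B: 13.429 km
C: 8.367 km
D: 13.284 km
E: 15.543 km
F: 17.177 km
G: 8.630 km
H: 2.568 km
I: 19.062 km
J: 4.490 km
K: 8.748 km
L: 19.805 km
M: 20.718 km
N: 9.497 km
Sorted: H (2.568 km) < J (4.490 km) < A (6.002 km) < C (8.367 km) < G (8.630 km) < K (8.748 km) < …

H, J, A, C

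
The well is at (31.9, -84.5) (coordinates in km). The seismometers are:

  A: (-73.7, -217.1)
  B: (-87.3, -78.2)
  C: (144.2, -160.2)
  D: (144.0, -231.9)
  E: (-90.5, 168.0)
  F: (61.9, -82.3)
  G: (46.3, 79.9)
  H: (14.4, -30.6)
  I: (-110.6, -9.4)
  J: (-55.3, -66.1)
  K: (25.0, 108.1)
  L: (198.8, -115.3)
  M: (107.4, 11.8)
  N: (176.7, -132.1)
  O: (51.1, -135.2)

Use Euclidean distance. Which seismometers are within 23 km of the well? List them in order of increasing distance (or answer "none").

Distances from (31.9, -84.5):
A: 169.5 km
B: 119.4 km
C: 135.4 km
D: 185.2 km
E: 280.6 km
F: 30.1 km
G: 165.0 km
H: 56.7 km
I: 161.1 km
J: 89.1 km
K: 192.7 km
L: 169.7 km
M: 122.4 km
N: 152.4 km
O: 54.2 km
Threshold 23 km: none within range.

none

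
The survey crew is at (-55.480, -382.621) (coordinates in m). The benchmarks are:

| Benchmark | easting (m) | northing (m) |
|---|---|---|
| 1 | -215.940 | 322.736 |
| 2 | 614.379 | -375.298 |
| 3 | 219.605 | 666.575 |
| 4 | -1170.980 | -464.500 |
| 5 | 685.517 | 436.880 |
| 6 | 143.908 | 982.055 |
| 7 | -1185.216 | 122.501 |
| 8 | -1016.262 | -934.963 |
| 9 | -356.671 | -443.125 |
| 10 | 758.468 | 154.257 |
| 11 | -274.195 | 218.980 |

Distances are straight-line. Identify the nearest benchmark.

Distances from (-55.480, -382.621):
1: 723.378 m
2: 669.899 m
3: 1084.658 m
4: 1118.501 m
5: 1104.834 m
6: 1379.165 m
7: 1237.518 m
8: 1108.235 m
9: 307.208 m
10: 975.064 m
11: 640.125 m
Minimum: 9 at 307.208 m.

9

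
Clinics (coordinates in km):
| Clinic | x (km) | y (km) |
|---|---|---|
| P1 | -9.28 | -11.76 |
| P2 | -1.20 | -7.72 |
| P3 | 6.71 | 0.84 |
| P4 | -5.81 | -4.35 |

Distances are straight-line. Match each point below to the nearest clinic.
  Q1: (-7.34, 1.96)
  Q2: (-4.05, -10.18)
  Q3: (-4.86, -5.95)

Q1→P4; Q2→P2; Q3→P4

Q1 at (-7.34, 1.96):
  P1: √((-1.94)² + (-13.72)²) = √(3.7636 + 188.2384) = 13.86 km
  P2: √((6.14)² + (-9.68)²) = √(37.6996 + 93.7024) = 11.46 km
  P3: √((14.05)² + (-1.12)²) = √(197.4025 + 1.2544) = 14.09 km
  P4: √((1.53)² + (-6.31)²) = √(2.3409 + 39.8161) = 6.49 km
  → nearest: P4 (6.49 km)
Q2 at (-4.05, -10.18):
  P1: √((-5.23)² + (-1.58)²) = √(27.3529 + 2.4964) = 5.46 km
  P2: √((2.85)² + (2.46)²) = √(8.1225 + 6.0516) = 3.76 km
  P3: √((10.76)² + (11.02)²) = √(115.7776 + 121.4404) = 15.40 km
  P4: √((-1.76)² + (5.83)²) = √(3.0976 + 33.9889) = 6.09 km
  → nearest: P2 (3.76 km)
Q3 at (-4.86, -5.95):
  P1: √((-4.42)² + (-5.81)²) = √(19.5364 + 33.7561) = 7.30 km
  P2: √((3.66)² + (-1.77)²) = √(13.3956 + 3.1329) = 4.07 km
  P3: √((11.57)² + (6.79)²) = √(133.8649 + 46.1041) = 13.42 km
  P4: √((-0.95)² + (1.60)²) = √(0.9025 + 2.5600) = 1.86 km
  → nearest: P4 (1.86 km)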